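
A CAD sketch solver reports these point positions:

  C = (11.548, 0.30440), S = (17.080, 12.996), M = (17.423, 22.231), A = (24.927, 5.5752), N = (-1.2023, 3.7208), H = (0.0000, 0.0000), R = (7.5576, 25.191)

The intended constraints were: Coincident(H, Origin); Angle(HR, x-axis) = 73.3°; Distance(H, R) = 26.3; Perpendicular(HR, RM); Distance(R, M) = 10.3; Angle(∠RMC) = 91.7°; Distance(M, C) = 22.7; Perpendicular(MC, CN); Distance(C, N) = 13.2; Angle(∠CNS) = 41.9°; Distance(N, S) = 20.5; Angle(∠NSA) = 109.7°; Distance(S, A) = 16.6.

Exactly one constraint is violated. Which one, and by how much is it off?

Distance(S, A) = 16.6 — off by 5.80.

H = (0.00, 0.00) ✓; HR at 73.30° ✓; |HR| = 26.30 ✓; ∠(HR, RM) = 90.00° ✓; |RM| = 10.30 ✓; ∠RMC = 91.70° ✓; |MC| = 22.70 ✓; ∠(MC, CN) = 90.00° ✓; |CN| = 13.20 ✓; ∠CNS = 41.90° ✓; |NS| = 20.50 ✓; ∠NSA = 109.7° ✓; |SA| = 10.80 ✗.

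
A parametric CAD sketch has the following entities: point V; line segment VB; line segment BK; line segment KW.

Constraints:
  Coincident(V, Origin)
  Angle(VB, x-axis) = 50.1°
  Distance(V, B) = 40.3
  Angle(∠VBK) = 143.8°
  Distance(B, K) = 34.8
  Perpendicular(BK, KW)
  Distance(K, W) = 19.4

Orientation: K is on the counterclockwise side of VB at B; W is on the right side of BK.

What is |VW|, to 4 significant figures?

79.99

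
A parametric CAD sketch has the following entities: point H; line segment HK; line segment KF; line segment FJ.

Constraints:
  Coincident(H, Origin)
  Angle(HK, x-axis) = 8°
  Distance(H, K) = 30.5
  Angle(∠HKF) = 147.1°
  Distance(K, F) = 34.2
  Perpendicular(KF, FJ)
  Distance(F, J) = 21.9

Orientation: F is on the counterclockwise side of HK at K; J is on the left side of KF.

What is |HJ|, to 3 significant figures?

60.0

H is at the origin; HK runs at 8.0° with length 30.5, so K = 30.5·(cos 8.0°, sin 8.0°) = (30.2, 4.24). ∠HKF = 147.1°, so KF runs at 8.0° + (180° − 147.1°) = 40.9° from the x-axis; with |KF| = 34.2, F = K + 34.2·(cos 40.9°, sin 40.9°) = (56.1, 26.6). KF is perpendicular to FJ; with |FJ| = 21.9 on the left of KF, J = F + 21.9·(-0.655, 0.756) = (41.7, 43.2). Then |HJ| = |J − H| = 60.0.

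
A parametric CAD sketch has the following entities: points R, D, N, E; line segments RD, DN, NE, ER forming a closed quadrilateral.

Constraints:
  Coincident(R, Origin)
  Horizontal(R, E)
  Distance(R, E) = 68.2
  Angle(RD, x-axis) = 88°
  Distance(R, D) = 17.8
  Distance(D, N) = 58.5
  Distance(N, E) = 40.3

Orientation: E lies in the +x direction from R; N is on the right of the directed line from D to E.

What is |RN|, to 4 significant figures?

46.83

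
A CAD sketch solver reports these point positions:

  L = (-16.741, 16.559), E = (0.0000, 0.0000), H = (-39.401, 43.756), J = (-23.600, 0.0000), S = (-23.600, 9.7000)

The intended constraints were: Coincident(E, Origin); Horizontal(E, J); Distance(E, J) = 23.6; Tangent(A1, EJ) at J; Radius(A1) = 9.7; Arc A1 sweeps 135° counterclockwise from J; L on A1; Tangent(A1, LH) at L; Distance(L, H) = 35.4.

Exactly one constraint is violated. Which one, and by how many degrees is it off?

Tangent(A1, LH) at L — off by 5.20°.

E = (0.00, 0.00) ✓; E.y = 0.00, J.y = 0.00 ✓; |EJ| = 23.60 ✓; ∠(SJ, JE) = 90.00° ✓; |SJ| = 9.700 ✓; bearing(S→L) − bearing(S→J) = 135.0° ✓; |SL| = 9.700 ✓; ∠(SL, LH) = 95.20° ✗; |LH| = 35.40 ✓.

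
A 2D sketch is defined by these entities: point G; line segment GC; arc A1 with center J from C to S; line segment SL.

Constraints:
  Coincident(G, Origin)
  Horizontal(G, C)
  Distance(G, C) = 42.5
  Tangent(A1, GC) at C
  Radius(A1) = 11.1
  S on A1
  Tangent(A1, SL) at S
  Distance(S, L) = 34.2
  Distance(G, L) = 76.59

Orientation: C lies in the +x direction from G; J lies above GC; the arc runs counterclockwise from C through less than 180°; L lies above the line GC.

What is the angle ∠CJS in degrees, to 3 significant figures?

65.8°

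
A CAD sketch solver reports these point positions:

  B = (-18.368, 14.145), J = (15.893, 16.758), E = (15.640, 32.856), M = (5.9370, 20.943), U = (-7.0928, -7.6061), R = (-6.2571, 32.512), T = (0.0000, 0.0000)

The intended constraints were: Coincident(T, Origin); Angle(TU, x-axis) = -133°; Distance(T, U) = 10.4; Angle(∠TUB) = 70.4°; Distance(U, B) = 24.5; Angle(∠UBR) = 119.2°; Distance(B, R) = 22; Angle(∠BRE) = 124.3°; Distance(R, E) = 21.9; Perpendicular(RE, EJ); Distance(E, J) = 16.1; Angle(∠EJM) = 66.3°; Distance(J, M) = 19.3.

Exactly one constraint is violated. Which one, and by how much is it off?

Distance(J, M) = 19.3 — off by 8.50.

T = (0.00, 0.00) ✓; TU at -133.0° ✓; |TU| = 10.40 ✓; ∠TUB = 70.40° ✓; |UB| = 24.50 ✓; ∠UBR = 119.2° ✓; |BR| = 22.00 ✓; ∠BRE = 124.3° ✓; |RE| = 21.90 ✓; ∠(RE, EJ) = 90.00° ✓; |EJ| = 16.10 ✓; ∠EJM = 66.30° ✓; |JM| = 10.80 ✗.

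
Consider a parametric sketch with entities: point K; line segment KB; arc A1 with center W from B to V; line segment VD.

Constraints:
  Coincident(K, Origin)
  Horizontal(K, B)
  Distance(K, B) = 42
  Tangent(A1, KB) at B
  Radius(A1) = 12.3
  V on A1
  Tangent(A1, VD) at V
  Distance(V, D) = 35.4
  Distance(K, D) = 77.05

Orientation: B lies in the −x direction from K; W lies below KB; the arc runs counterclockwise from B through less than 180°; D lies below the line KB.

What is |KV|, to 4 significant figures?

54.42

Checks: |KB| = 42.00 ✓; |WV| = 12.30 ✓; ∠(WV, VD) = 90.00° ✓; |VD| = 35.40 ✓; |KD| = 77.05 ✓.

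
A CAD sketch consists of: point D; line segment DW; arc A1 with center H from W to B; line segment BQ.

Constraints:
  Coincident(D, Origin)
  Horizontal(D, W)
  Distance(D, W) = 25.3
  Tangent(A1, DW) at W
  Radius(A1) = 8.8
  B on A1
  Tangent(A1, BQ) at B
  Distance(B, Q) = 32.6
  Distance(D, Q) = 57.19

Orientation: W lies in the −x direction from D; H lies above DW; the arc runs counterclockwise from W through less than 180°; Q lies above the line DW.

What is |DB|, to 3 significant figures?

24.6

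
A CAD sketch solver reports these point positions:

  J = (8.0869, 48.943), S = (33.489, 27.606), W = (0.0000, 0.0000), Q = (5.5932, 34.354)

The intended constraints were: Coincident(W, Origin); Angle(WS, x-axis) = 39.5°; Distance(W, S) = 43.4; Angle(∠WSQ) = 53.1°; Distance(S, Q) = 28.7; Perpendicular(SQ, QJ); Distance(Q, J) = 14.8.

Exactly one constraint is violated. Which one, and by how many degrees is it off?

Perpendicular(SQ, QJ) — off by 3.90°.

W = (0.00, 0.00) ✓; WS at 39.50° ✓; |WS| = 43.40 ✓; ∠WSQ = 53.10° ✓; |SQ| = 28.70 ✓; ∠(SQ, QJ) = 86.10° ✗; |QJ| = 14.80 ✓.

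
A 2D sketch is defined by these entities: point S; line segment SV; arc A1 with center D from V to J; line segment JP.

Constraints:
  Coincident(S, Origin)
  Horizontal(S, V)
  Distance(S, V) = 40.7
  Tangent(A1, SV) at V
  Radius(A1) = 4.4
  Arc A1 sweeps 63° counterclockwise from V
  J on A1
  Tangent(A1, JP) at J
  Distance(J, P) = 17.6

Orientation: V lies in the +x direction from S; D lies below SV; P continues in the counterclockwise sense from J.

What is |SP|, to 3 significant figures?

34.0

S is at the origin; S and V share the same y with |SV| = 40.7 and V on the +x side, so V = (40.7, 0.00). Tangency of A1 to SV means the radius DV is perpendicular to SV, so D = V + (0, -4.4) = (40.7, -4.40). On A1, V sits at bearing 90° from D; a 63° counterclockwise sweep puts J at bearing 153°, so J = D + 4.4·(cos 153°, sin 153°) = (36.8, -2.40). Since A1 is tangent to JP there, DJ ⟂ JP, so JP runs along (−sin 153°, cos 153°); with |JP| = 17.6, P = (28.8, -18.1). Then |SP| = |P − S| = 34.0.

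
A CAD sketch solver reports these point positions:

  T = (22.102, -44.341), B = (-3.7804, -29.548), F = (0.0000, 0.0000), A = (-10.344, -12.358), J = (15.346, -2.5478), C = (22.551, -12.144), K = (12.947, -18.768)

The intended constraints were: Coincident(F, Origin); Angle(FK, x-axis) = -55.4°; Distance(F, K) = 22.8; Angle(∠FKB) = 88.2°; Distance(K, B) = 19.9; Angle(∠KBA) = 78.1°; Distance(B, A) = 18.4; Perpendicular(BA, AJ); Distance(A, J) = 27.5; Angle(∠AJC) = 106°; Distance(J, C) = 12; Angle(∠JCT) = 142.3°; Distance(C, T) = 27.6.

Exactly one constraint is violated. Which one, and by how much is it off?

Distance(C, T) = 27.6 — off by 4.60.

F = (0.00, 0.00) ✓; FK at -55.40° ✓; |FK| = 22.80 ✓; ∠FKB = 88.20° ✓; |KB| = 19.90 ✓; ∠KBA = 78.10° ✓; |BA| = 18.40 ✓; ∠(BA, AJ) = 90.00° ✓; |AJ| = 27.50 ✓; ∠AJC = 106.0° ✓; |JC| = 12.00 ✓; ∠JCT = 142.3° ✓; |CT| = 32.20 ✗.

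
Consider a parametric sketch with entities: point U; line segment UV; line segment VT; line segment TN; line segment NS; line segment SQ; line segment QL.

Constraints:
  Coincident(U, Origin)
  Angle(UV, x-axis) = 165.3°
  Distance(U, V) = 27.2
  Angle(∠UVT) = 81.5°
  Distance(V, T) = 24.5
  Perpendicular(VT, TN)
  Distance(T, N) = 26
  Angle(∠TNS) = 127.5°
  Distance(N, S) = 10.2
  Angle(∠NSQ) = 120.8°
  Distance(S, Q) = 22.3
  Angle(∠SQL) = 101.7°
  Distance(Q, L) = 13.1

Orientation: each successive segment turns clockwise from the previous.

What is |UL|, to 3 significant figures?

17.0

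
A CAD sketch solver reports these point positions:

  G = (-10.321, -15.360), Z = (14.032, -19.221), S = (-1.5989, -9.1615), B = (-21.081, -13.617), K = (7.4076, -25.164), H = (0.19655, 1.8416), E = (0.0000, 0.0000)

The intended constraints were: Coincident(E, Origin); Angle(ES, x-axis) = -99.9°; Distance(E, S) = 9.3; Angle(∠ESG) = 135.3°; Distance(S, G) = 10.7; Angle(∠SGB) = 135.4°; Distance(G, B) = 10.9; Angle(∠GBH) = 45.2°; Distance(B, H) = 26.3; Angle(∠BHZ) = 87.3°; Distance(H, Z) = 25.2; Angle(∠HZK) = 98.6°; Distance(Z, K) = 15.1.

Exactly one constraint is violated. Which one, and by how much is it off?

Distance(Z, K) = 15.1 — off by 6.20.

E = (0.00, 0.00) ✓; ES at -99.90° ✓; |ES| = 9.300 ✓; ∠ESG = 135.3° ✓; |SG| = 10.70 ✓; ∠SGB = 135.4° ✓; |GB| = 10.90 ✓; ∠GBH = 45.20° ✓; |BH| = 26.30 ✓; ∠BHZ = 87.30° ✓; |HZ| = 25.20 ✓; ∠HZK = 98.60° ✓; |ZK| = 8.900 ✗.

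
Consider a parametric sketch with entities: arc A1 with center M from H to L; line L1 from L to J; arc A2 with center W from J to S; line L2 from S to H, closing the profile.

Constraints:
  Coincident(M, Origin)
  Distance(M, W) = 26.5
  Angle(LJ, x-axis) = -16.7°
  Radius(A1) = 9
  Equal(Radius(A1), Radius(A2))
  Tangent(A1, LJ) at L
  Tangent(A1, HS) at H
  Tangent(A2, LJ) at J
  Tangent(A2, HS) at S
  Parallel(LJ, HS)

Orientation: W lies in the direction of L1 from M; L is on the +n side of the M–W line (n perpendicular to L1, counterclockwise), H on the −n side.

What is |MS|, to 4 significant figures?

27.99

Tangency of A1 to both parallel lines with radius 9.0 puts L and H at M ± 9.0·n: L = (2.586, 8.620), H = (-2.586, -8.620). Equal radii place J and S the same way about W: J = W + 9.0·n = (27.97, 1.005), S = W − 9.0·n = (22.80, -16.24). Then |MS| = |S − M| = 27.99.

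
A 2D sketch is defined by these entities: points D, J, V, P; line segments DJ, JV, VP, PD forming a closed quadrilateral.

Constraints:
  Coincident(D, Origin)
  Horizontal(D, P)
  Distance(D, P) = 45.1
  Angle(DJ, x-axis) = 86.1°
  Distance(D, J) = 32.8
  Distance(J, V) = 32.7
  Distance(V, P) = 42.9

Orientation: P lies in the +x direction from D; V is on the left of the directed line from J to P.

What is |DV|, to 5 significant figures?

53.405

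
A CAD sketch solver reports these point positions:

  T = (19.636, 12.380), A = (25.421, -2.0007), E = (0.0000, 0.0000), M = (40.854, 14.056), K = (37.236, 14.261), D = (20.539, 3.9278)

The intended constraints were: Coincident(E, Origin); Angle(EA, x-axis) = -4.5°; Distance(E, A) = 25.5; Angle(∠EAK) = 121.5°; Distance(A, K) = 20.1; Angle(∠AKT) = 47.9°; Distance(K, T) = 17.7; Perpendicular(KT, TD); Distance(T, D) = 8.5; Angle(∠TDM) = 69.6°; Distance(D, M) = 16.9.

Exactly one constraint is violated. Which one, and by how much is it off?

Distance(D, M) = 16.9 — off by 5.80.

E = (0.00, 0.00) ✓; EA at -4.500° ✓; |EA| = 25.50 ✓; ∠EAK = 121.5° ✓; |AK| = 20.10 ✓; ∠AKT = 47.90° ✓; |KT| = 17.70 ✓; ∠(KT, TD) = 90.00° ✓; |TD| = 8.500 ✓; ∠TDM = 69.60° ✓; |DM| = 22.70 ✗.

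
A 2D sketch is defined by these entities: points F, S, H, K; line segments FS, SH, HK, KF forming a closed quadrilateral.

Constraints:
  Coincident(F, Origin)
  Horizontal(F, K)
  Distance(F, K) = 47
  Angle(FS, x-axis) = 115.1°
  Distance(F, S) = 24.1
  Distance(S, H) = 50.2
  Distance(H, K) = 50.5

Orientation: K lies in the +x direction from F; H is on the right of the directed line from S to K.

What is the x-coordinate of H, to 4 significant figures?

3.916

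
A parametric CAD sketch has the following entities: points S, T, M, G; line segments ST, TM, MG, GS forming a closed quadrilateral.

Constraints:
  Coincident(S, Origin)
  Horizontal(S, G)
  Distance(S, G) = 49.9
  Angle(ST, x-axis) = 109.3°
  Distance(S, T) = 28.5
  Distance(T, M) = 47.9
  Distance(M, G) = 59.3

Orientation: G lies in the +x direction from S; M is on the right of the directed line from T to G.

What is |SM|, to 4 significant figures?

21.59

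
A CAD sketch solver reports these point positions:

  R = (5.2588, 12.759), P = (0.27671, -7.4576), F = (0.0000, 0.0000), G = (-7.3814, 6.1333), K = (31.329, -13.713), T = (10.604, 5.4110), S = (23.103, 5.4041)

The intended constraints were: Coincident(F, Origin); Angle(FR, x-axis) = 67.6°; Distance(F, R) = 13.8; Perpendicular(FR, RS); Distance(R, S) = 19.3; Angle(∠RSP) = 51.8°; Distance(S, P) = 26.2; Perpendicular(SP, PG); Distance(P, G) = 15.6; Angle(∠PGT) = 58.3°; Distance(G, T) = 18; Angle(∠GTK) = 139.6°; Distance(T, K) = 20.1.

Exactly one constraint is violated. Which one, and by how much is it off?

Distance(T, K) = 20.1 — off by 8.10.

F = (0.00, 0.00) ✓; FR at 67.60° ✓; |FR| = 13.80 ✓; ∠(FR, RS) = 90.00° ✓; |RS| = 19.30 ✓; ∠RSP = 51.80° ✓; |SP| = 26.20 ✓; ∠(SP, PG) = 90.00° ✓; |PG| = 15.60 ✓; ∠PGT = 58.30° ✓; |GT| = 18.00 ✓; ∠GTK = 139.6° ✓; |TK| = 28.20 ✗.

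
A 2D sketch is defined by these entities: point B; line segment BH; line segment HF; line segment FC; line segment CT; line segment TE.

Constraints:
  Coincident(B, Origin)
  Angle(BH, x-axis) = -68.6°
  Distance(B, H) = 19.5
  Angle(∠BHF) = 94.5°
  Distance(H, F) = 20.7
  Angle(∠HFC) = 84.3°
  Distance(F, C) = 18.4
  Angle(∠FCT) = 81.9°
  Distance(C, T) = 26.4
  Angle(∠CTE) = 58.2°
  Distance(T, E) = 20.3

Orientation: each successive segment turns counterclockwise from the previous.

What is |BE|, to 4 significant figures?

23.53

B is at the origin; BH runs at -68.6° with length 19.5, so H = (7.115, -18.16). ∠BHF = 94.5° gives HF at 16.90° from the x-axis; with |HF| = 20.7, F = (26.92, -12.14). ∠HFC = 84.3° gives FC at 112.6° from the x-axis; with |FC| = 18.4, C = (19.85, 4.849). ∠FCT = 81.9° gives CT at -149.3° from the x-axis; with |CT| = 26.4, T = (-2.850, -8.629). ∠CTE = 58.2° gives TE at -27.50° from the x-axis; with |TE| = 20.3, E = (15.16, -18.00). Then |BE| = |E − B| = 23.53.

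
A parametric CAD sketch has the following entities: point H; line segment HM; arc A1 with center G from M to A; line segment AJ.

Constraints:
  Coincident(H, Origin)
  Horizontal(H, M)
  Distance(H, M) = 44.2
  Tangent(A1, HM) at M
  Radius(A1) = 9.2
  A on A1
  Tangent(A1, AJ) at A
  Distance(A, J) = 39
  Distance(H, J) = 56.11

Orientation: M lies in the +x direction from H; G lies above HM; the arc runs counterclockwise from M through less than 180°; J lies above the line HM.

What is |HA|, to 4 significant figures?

53.83

Checks: ∠(GM, MH) = 90.00° ✓; |GM| = 9.200 ✓; |GA| = 9.200 ✓; ∠(GA, AJ) = 90.00° ✓; |AJ| = 39.00 ✓; |HJ| = 56.11 ✓.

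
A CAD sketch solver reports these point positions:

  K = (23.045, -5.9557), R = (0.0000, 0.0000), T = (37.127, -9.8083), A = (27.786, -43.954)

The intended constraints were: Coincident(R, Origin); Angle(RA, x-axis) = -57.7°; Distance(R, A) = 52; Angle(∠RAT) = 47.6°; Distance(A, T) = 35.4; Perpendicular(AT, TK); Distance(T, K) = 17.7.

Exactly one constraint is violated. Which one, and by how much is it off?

Distance(T, K) = 17.7 — off by 3.10.

R = (0.00, 0.00) ✓; RA at -57.70° ✓; |RA| = 52.00 ✓; ∠RAT = 47.60° ✓; |AT| = 35.40 ✓; ∠(AT, TK) = 90.00° ✓; |TK| = 14.60 ✗.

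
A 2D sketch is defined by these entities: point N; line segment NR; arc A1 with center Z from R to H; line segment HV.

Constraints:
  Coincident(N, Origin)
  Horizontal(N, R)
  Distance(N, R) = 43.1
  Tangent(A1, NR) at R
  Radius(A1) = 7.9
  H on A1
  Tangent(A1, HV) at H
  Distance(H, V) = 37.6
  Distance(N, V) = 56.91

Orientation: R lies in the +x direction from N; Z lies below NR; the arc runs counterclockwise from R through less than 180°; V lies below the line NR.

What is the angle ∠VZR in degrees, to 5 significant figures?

166.93°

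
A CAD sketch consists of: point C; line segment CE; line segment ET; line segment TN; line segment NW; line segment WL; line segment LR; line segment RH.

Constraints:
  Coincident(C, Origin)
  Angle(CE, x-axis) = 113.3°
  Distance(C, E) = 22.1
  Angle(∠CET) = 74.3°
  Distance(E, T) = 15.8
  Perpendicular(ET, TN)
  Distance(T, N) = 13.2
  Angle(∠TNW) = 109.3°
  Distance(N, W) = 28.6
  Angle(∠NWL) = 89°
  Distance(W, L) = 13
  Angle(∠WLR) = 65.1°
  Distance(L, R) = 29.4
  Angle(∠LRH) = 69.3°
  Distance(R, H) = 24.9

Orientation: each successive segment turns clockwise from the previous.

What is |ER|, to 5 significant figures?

19.531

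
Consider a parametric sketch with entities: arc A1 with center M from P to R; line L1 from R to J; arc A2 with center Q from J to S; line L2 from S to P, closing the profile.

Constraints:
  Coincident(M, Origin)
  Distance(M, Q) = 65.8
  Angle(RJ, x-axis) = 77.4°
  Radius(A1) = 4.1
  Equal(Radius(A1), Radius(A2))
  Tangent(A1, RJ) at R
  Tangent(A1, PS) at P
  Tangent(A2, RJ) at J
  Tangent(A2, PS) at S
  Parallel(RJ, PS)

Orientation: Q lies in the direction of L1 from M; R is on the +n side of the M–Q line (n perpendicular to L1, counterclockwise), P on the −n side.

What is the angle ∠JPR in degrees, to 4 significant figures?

82.90°

Tangency of A1 to both parallel lines with radius 4.1 puts R and P at M ± 4.1·n: R = (-4.001, 0.8944), P = (4.001, -0.8944). Equal radii place J and S the same way about Q: J = Q + 4.1·n = (10.35, 65.11), S = Q − 4.1·n = (18.36, 63.32). Then cos ∠JPR = PJ·PR / (|PJ||PR|), giving 82.90°.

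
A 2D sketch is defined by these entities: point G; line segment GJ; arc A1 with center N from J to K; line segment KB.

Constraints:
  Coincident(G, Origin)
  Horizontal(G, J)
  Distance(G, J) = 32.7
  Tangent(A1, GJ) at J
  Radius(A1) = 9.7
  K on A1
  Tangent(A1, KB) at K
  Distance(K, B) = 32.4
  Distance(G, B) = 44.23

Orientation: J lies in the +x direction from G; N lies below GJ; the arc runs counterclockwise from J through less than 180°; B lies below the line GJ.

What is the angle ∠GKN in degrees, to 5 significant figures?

168.96°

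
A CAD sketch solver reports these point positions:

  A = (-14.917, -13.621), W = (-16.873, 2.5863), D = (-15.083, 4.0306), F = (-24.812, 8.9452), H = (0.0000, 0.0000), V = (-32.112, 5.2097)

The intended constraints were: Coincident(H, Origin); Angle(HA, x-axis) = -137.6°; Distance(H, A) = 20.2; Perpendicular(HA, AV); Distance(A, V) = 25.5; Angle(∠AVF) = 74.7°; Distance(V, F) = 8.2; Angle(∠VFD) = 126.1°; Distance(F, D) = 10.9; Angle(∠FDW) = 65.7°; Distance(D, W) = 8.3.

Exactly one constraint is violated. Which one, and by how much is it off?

Distance(D, W) = 8.3 — off by 6.00.

H = (0.00, 0.00) ✓; HA at -137.6° ✓; |HA| = 20.20 ✓; ∠(HA, AV) = 90.00° ✓; |AV| = 25.50 ✓; ∠AVF = 74.70° ✓; |VF| = 8.200 ✓; ∠VFD = 126.1° ✓; |FD| = 10.90 ✓; ∠FDW = 65.70° ✓; |DW| = 2.300 ✗.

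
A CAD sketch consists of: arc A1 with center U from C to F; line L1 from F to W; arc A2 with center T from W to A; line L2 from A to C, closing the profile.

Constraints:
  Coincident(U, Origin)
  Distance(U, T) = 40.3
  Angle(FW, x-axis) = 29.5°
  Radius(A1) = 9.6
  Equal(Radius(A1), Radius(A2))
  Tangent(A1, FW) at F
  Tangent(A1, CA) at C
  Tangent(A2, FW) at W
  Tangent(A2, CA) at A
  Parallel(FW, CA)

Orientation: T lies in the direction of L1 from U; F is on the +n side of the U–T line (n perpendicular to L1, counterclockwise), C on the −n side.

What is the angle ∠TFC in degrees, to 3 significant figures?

76.6°

U is at the origin and T lies 40.3 along u from U, so T = 40.3·u = (35.1, 19.8). Tangency of A1 to both parallel lines with radius 9.6 puts F and C at U ± 9.6·n: F = (-4.73, 8.36), C = (4.73, -8.36). Then cos ∠TFC = FT·FC / (|FT||FC|), giving 76.6°.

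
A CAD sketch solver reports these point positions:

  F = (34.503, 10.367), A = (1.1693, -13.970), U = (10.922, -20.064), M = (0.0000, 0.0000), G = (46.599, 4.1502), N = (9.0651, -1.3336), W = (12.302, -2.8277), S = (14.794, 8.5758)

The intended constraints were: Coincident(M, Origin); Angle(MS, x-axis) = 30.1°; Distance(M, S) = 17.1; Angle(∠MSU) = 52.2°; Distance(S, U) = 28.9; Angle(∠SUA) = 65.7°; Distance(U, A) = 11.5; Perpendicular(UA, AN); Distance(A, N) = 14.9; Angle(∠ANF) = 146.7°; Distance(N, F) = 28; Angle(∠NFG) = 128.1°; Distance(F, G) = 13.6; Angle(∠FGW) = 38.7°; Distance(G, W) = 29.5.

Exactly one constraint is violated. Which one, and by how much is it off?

Distance(G, W) = 29.5 — off by 5.50.

M = (0.00, 0.00) ✓; MS at 30.10° ✓; |MS| = 17.10 ✓; ∠MSU = 52.20° ✓; |SU| = 28.90 ✓; ∠SUA = 65.70° ✓; |UA| = 11.50 ✓; ∠(UA, AN) = 90.00° ✓; |AN| = 14.90 ✓; ∠ANF = 146.7° ✓; |NF| = 28.00 ✓; ∠NFG = 128.1° ✓; |FG| = 13.60 ✓; ∠FGW = 38.70° ✓; |GW| = 35.00 ✗.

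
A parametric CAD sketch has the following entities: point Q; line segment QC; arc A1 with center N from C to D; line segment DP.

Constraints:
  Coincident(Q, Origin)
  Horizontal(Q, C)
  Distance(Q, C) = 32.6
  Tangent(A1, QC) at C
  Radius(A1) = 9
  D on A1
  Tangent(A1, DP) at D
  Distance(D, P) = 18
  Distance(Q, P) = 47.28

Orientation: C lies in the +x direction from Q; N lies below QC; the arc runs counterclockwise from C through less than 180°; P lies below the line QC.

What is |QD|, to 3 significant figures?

29.9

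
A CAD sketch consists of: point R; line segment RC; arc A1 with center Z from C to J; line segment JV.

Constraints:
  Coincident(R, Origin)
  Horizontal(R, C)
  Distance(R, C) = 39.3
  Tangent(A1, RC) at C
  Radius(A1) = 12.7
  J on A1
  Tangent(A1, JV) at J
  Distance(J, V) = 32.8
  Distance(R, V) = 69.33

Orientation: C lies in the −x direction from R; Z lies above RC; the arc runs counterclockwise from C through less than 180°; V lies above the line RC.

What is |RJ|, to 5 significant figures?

36.873

Checks: |ZJ| = 12.70 ✓; ∠(ZJ, JV) = 90.00° ✓; |JV| = 32.80 ✓; |RV| = 69.33 ✓.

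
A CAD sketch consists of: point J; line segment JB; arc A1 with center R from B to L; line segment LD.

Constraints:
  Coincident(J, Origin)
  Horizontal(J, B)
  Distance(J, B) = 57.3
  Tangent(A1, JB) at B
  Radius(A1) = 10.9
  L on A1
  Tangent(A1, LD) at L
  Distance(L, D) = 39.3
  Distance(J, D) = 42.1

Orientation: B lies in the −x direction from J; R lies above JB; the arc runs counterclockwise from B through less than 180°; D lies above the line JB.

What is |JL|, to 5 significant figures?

49.003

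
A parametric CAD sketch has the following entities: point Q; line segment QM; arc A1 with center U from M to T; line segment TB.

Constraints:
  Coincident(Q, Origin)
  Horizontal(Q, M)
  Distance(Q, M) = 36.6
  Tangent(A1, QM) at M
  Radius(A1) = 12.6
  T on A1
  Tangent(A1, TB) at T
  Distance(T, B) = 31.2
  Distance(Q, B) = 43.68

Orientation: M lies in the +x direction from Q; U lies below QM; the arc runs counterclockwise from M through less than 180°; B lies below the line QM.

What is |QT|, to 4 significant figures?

26.21

Checks: ∠(UM, MQ) = 90.00° ✓; |UT| = 12.60 ✓; ∠(UT, TB) = 90.00° ✓; |TB| = 31.20 ✓; |QB| = 43.68 ✓.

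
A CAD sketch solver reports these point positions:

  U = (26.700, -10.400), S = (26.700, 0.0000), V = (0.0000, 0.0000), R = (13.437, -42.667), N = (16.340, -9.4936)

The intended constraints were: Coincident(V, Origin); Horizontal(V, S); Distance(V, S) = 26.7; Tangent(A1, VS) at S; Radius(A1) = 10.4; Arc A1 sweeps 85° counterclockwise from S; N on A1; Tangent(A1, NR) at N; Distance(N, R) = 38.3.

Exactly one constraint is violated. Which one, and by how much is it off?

Distance(N, R) = 38.3 — off by 5.00.

V = (0.00, 0.00) ✓; V.y = 0.00, S.y = 0.00 ✓; |VS| = 26.70 ✓; ∠(US, SV) = 90.00° ✓; |US| = 10.40 ✓; bearing(U→N) − bearing(U→S) = 85.00° ✓; |UN| = 10.40 ✓; ∠(UN, NR) = 90.00° ✓; |NR| = 33.30 ✗.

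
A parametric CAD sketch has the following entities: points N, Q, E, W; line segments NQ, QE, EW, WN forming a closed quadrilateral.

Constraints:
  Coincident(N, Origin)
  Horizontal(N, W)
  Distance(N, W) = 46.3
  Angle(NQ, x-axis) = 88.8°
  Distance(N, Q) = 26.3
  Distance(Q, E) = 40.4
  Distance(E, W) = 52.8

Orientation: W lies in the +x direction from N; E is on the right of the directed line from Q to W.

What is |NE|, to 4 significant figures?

14.54

N is at the origin; NW is horizontal with |NW| = 46.3 and W in +x, so W = (46.3, 0). NQ runs at 88.8° with |NQ| = 26.3, so Q = (0.5508, 26.29). E is determined by |QE| = 40.4 and |EW| = 52.8 together: it lies at the intersection of circle(Q, 40.4) and circle(W, 52.8). With |QW| = 52.77, the foot of the radical line on QW is 15.43 from Q and the perpendicular offset is √(40.4² − 15.43²) = 37.34. Taking the right-of-QW solution: E = (-4.674, -13.77).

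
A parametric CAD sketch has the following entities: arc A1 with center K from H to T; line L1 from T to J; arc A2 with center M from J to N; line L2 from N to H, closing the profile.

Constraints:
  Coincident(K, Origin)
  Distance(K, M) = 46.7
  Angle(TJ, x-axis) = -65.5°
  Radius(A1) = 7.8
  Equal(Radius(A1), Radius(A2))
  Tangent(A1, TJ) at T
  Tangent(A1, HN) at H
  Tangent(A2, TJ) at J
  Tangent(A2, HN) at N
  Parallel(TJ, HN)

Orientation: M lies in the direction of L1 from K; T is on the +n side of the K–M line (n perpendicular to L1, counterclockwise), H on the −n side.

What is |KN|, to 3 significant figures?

47.3

The slot axis is L1's direction at -65.5°, so u = (cos -65.5°, sin -65.5°) = (0.415, -0.910) and n = (−sin -65.5°, cos -65.5°) = (0.910, 0.415). K is at the origin and M lies 46.7 along u from K, so M = 46.7·u = (19.4, -42.5). Tangency of A1 to both parallel lines with radius 7.8 puts T and H at K ± 7.8·n: T = (7.10, 3.23), H = (-7.10, -3.23). Equal radii place J and N the same way about M: J = M + 7.8·n = (26.5, -39.3), N = M − 7.8·n = (12.3, -45.7). Then |KN| = |N − K| = 47.3.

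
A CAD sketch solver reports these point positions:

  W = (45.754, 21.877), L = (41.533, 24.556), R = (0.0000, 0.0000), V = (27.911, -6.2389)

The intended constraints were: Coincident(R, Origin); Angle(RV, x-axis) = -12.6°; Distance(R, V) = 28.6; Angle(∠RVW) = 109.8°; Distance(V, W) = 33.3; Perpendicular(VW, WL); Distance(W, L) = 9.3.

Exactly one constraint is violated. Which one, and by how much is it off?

Distance(W, L) = 9.3 — off by 4.30.

R = (0.00, 0.00) ✓; RV at -12.60° ✓; |RV| = 28.60 ✓; ∠RVW = 109.8° ✓; |VW| = 33.30 ✓; ∠(VW, WL) = 90.00° ✓; |WL| = 4.999 ✗.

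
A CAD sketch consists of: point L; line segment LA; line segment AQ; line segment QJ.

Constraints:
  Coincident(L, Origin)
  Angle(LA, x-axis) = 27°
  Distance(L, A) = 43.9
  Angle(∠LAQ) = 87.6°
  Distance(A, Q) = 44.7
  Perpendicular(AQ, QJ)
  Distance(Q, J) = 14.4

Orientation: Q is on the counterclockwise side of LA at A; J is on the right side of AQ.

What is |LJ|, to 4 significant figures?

72.33

L is at the origin; LA runs at 27.0° with length 43.9, so A = 43.9·(cos 27.0°, sin 27.0°) = (39.12, 19.93). ∠LAQ = 87.6°, so AQ runs at 27.0° + (180° − 87.6°) = 119.4° from the x-axis; with |AQ| = 44.7, Q = A + 44.7·(cos 119.4°, sin 119.4°) = (17.17, 58.87). The perpendicularity gives QJ at right angles to AQ; with |QJ| = 14.4 on the right of AQ, J = Q + 14.4·(0.8712, 0.4909) = (29.72, 65.94). Then |LJ| = |J − L| = 72.33.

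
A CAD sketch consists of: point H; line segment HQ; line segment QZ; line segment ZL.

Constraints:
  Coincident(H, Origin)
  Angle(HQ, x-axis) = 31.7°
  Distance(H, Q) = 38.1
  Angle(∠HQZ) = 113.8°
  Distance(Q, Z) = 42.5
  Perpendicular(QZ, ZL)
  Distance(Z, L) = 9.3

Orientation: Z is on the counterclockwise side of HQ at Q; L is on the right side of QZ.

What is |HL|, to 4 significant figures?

72.80

H is at the origin; HQ runs at 31.7° with length 38.1, so Q = 38.1·(cos 31.7°, sin 31.7°) = (32.42, 20.02). ∠HQZ = 113.8°, so QZ runs at 31.7° + (180° − 113.8°) = 97.90° from the x-axis; with |QZ| = 42.5, Z = Q + 42.5·(cos 97.90°, sin 97.90°) = (26.57, 62.12). The perpendicularity gives ZL at right angles to QZ; with |ZL| = 9.3 on the right of QZ, L = Z + 9.3·(0.9905, 0.1374) = (35.79, 63.40). Then |HL| = |L − H| = 72.80.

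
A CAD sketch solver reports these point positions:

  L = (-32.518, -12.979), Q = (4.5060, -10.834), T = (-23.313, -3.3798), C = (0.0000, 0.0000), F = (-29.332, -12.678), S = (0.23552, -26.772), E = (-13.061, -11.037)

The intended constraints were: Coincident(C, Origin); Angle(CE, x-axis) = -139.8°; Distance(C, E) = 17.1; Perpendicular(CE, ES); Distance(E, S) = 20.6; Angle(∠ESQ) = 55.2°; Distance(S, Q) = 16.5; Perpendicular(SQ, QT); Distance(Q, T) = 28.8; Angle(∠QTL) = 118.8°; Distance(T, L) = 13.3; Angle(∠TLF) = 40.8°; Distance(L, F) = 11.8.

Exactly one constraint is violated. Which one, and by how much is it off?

Distance(L, F) = 11.8 — off by 8.60.

C = (0.00, 0.00) ✓; CE at -139.8° ✓; |CE| = 17.10 ✓; ∠(CE, ES) = 90.00° ✓; |ES| = 20.60 ✓; ∠ESQ = 55.20° ✓; |SQ| = 16.50 ✓; ∠(SQ, QT) = 90.00° ✓; |QT| = 28.80 ✓; ∠QTL = 118.8° ✓; |TL| = 13.30 ✓; ∠TLF = 40.80° ✓; |LF| = 3.200 ✗.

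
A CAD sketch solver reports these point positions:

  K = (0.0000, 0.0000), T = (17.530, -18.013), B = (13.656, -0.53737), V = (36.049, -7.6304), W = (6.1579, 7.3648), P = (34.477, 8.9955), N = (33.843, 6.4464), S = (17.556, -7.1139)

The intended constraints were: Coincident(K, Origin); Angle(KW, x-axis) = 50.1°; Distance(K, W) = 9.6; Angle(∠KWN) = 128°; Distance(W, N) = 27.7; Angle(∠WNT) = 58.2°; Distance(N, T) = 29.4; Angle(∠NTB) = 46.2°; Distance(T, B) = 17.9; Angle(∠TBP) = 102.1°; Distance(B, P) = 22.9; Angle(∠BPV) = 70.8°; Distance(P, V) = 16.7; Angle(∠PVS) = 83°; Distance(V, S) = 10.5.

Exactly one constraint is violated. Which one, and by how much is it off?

Distance(V, S) = 10.5 — off by 8.00.

K = (0.00, 0.00) ✓; KW at 50.10° ✓; |KW| = 9.600 ✓; ∠KWN = 128.0° ✓; |WN| = 27.70 ✓; ∠WNT = 58.20° ✓; |NT| = 29.40 ✓; ∠NTB = 46.20° ✓; |TB| = 17.90 ✓; ∠TBP = 102.1° ✓; |BP| = 22.90 ✓; ∠BPV = 70.80° ✓; |PV| = 16.70 ✓; ∠PVS = 83.00° ✓; |VS| = 18.50 ✗.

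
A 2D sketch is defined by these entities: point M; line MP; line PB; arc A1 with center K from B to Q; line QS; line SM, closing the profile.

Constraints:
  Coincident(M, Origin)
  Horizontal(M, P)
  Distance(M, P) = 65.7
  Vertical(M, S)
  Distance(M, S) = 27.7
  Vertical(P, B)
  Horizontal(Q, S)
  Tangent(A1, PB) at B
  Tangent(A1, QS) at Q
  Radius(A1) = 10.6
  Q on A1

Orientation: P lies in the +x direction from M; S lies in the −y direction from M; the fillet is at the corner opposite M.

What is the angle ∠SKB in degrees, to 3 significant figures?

169°

M is at the origin; MP is horizontal with |MP| = 65.7 and P on the +x side, so P = (65.7, 0.00). MS is vertical with |MS| = 27.7 and S on the −y side, so S = (0.00, -27.7). The virtual corner opposite M is at (65.7, -27.7). A1 meets PB tangentially, so KB is at right angles to PB and the tangent condition forces KQ to be normal to QS, with radius 10.6, so the center K sits 10.6 in from both sides at K = (55.1, -17.1). That places the tangent points at B = (65.7, -17.1) on PB and Q = (55.1, -27.7) on QS. Then cos ∠SKB = KS·KB / (|KS||KB|), giving 169°.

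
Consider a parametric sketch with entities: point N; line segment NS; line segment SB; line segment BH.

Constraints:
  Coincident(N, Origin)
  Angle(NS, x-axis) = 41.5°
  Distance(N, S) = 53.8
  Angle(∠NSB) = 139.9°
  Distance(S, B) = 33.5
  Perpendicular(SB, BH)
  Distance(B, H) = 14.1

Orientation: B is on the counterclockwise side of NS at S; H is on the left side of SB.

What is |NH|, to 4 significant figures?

77.43

∠NSB = 139.9°, so SB runs at 41.5° + (180° − 139.9°) = 81.60° from the x-axis; with |SB| = 33.5, B = S + 33.5·(cos 81.60°, sin 81.60°) = (45.19, 68.79). SB ⟂ BH; with |BH| = 14.1 on the left of SB, H = B + 14.1·(-0.9893, 0.1461) = (31.24, 70.85). Then |NH| = |H − N| = 77.43.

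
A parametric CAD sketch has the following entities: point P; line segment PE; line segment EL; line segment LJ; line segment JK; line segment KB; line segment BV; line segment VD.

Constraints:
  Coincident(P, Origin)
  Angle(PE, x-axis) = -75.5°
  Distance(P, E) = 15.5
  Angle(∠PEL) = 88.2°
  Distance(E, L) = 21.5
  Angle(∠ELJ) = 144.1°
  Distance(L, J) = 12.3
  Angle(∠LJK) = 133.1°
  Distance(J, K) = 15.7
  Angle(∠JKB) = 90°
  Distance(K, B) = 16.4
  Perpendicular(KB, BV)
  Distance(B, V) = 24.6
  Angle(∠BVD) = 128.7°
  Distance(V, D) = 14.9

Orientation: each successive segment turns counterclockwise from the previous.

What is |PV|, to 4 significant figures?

20.28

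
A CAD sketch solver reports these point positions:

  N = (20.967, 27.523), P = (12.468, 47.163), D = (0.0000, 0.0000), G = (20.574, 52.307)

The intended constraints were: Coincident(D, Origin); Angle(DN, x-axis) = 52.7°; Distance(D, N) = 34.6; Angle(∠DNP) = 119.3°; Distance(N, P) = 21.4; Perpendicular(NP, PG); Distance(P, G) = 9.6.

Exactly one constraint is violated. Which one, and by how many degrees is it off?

Perpendicular(NP, PG) — off by 9.00°.

D = (0.00, 0.00) ✓; DN at 52.70° ✓; |DN| = 34.60 ✓; ∠DNP = 119.3° ✓; |NP| = 21.40 ✓; ∠(NP, PG) = 81.00° ✗; |PG| = 9.600 ✓.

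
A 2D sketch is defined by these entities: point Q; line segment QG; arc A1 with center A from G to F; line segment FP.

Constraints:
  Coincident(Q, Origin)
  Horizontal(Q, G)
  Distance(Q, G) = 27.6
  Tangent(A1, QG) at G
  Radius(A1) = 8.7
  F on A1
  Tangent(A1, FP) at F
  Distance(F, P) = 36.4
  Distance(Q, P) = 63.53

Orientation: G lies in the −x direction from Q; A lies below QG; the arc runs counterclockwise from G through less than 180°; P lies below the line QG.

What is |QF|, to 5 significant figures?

35.825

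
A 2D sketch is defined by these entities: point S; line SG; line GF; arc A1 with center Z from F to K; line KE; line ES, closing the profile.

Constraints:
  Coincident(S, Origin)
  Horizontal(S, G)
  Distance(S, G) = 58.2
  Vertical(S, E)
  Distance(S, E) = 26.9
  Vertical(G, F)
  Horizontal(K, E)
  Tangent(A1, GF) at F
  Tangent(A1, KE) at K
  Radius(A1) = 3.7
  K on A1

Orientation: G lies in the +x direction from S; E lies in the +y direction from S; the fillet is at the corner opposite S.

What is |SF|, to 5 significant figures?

62.654

S is at the origin; S and G share the same y with |SG| = 58.2 and G on the +x side, so G = (58.200, 0.0000). SE is vertical with |SE| = 26.9 and E on the +y side, so E = (0.0000, 26.900). The virtual corner opposite S is at (58.200, 26.900). A1 meets GF tangentially, so ZF is at right angles to GF and the tangent condition forces ZK to be normal to KE, with radius 3.7, so the center Z sits 3.7 in from both sides at Z = (54.500, 23.200). That places the tangent points at F = (58.200, 23.200) on GF and K = (54.500, 26.900) on KE. Then |SF| = |F − S| = 62.654.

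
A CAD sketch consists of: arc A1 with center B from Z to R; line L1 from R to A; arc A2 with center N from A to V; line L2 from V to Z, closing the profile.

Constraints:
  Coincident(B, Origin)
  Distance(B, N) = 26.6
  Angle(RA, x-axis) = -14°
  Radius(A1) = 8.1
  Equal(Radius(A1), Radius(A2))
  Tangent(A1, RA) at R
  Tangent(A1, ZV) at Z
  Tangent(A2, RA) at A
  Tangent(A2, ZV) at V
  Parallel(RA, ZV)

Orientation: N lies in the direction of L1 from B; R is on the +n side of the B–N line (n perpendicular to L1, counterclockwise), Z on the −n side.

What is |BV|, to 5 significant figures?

27.806

The slot axis is L1's direction at -14.0°, so u = (cos -14.0°, sin -14.0°) = (0.97030, -0.24192) and n = (−sin -14.0°, cos -14.0°) = (0.24192, 0.97030). B is at the origin and N lies 26.6 along u from B, so N = 26.6·u = (25.810, -6.4351). Tangency of A1 to both parallel lines with radius 8.1 puts R and Z at B ± 8.1·n: R = (1.9596, 7.8594), Z = (-1.9596, -7.8594). Equal radii place A and V the same way about N: A = N + 8.1·n = (27.769, 1.4243), V = N − 8.1·n = (23.850, -14.295). Then |BV| = |V − B| = 27.806.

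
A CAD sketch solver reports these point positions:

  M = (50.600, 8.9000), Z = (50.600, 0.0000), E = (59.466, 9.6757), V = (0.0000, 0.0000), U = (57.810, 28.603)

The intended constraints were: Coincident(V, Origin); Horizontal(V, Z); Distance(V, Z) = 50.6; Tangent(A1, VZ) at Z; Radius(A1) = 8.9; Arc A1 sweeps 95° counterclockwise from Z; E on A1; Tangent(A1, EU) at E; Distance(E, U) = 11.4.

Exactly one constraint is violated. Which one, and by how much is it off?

Distance(E, U) = 11.4 — off by 7.60.

V = (0.00, 0.00) ✓; V.y = 0.00, Z.y = 0.00 ✓; |VZ| = 50.60 ✓; ∠(MZ, ZV) = 90.00° ✓; |MZ| = 8.900 ✓; bearing(M→E) − bearing(M→Z) = 95.00° ✓; |ME| = 8.900 ✓; ∠(ME, EU) = 90.00° ✓; |EU| = 19.00 ✗.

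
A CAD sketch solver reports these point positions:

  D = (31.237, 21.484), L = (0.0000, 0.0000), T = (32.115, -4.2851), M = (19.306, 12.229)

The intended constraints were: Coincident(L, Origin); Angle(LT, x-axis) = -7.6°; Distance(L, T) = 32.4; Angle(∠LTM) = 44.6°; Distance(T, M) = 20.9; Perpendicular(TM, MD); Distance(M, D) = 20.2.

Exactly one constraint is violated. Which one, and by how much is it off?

Distance(M, D) = 20.2 — off by 5.10.

L = (0.00, 0.00) ✓; LT at -7.600° ✓; |LT| = 32.40 ✓; ∠LTM = 44.60° ✓; |TM| = 20.90 ✓; ∠(TM, MD) = 90.00° ✓; |MD| = 15.10 ✗.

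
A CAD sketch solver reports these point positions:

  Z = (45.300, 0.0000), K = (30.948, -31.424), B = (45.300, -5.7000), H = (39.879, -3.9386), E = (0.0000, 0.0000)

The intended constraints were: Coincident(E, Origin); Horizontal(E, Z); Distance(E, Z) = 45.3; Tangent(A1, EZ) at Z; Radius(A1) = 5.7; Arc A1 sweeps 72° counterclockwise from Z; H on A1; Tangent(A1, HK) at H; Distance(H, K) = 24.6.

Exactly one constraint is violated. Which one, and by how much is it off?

Distance(H, K) = 24.6 — off by 4.30.

E = (0.00, 0.00) ✓; E.y = 0.00, Z.y = 0.00 ✓; |EZ| = 45.30 ✓; ∠(BZ, ZE) = 90.00° ✓; |BZ| = 5.700 ✓; bearing(B→H) − bearing(B→Z) = 72.00° ✓; |BH| = 5.700 ✓; ∠(BH, HK) = 90.00° ✓; |HK| = 28.90 ✗.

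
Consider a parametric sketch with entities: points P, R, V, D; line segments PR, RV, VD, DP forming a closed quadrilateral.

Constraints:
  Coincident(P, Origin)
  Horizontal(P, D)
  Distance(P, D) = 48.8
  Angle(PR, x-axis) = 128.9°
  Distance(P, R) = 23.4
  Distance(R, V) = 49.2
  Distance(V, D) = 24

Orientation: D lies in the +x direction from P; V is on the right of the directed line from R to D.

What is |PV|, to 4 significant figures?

27.87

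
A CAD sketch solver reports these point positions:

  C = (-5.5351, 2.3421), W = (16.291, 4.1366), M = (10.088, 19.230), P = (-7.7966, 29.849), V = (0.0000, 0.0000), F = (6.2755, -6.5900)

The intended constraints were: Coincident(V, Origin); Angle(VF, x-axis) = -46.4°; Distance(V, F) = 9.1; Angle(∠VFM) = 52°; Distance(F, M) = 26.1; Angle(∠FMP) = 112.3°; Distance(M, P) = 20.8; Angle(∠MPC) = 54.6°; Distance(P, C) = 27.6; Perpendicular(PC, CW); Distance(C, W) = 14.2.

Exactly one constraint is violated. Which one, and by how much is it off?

Distance(C, W) = 14.2 — off by 7.70.

V = (0.00, 0.00) ✓; VF at -46.40° ✓; |VF| = 9.100 ✓; ∠VFM = 52.00° ✓; |FM| = 26.10 ✓; ∠FMP = 112.3° ✓; |MP| = 20.80 ✓; ∠MPC = 54.60° ✓; |PC| = 27.60 ✓; ∠(PC, CW) = 90.00° ✓; |CW| = 21.90 ✗.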